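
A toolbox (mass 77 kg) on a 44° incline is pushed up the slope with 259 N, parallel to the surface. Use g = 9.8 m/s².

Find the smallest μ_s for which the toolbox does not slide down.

N = m g cos θ = 542.8 N.
Friction must make up the shortfall along the incline: f = m g sin θ − P = 524.2 − 259 = 265.2 N.
At the threshold f = μ_s N, so μ_s,min = 265.2/542.8 = 0.489.

μ_s,min ≈ 0.489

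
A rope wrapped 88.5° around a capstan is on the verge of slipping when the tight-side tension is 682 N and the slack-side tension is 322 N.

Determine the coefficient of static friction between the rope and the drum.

T₂/T₁ = e^{μβ} → μ = ln(T₂/T₁)/β.
β = 88.5° = 1.545 rad.
μ = ln(682/322)/1.545 = ln(2.118)/1.545 = 0.486.

μ ≈ 0.486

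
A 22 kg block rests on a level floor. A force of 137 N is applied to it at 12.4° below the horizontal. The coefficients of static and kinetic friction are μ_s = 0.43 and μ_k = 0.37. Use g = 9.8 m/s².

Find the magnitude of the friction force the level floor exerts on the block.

f ≈ 90.7 N

N = m g + P sin α = 215.6 + 137×sin 12.4° = 245 N.
Horizontally, friction must balance P cos α = 133.8 N.
The static-friction limit is μ_s N = 105.4 N.
133.8 > 105.4 N → the block slides; f = μ_k N = 0.37×245 = 90.7 N.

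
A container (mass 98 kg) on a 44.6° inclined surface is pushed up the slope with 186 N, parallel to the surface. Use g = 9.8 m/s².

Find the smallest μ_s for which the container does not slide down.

μ_s,min ≈ 0.714

N = m g cos θ = 683.8 N.
Friction must make up the shortfall along the incline: f = m g sin θ − P = 674.3 − 186 = 488.3 N.
At the threshold f = μ_s N, so μ_s,min = 488.3/683.8 = 0.714.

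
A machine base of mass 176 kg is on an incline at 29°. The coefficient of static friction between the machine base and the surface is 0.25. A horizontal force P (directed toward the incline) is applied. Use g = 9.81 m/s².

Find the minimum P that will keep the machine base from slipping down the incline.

The machine base tends to slide down (tan θ > μ_s), so at the point of impending slip friction acts up-slope at its limit: f = μ_s N.
Perpendicular to the incline: N = m g cos θ + P sin θ.
Along the incline: P cos θ + μ_s N = m g sin θ, i.e. P cos θ + μ_s (m g cos θ + P sin θ) = m g sin θ.
Solving, P (cos θ + μ_s sin θ) = m g (sin θ − μ_s cos θ), so P = 1730×0.2662/0.9958 = 461 N.

P_min ≈ 461 N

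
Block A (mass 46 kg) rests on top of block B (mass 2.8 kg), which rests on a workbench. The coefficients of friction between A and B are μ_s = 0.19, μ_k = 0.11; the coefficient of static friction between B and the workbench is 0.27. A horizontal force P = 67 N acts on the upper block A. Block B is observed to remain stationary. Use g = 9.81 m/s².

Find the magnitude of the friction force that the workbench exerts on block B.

The normal force B exerts on A is simply A's weight, N₁ = 451.3 N.
Maximum static friction on A from B: μ_s N₁ = 0.19×451.3 = 85.74 N.
P = 67 N is within that limit, so A and B move together (both at rest); the A–B friction is simply f₁ = P = 67 N.
B experiences an equal 67 N forward from A (third law). B is in equilibrium, so the floor supplies f₂ = 67 N of static friction (limit μ_s(m_A+m_B)g = 129.3 N, not exceeded).

f ≈ 67 N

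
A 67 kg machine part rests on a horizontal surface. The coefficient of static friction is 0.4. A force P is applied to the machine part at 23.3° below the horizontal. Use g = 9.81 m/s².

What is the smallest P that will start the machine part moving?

P ≈ 346 N

N = m g + P sin α (the push presses the machine part into the horizontal surface).
At impending slip, P cos α = μ_s N = μ_s (m g + P sin α).
Solving: P (cos α − μ_s sin α) = μ_s m g → P = 0.4×657/(cos 23.3° − 0.4 sin 23.3°) = 263/0.7602 = 346 N.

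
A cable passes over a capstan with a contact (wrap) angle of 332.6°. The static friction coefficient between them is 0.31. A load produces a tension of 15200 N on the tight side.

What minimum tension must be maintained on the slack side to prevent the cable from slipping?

Capstan equation at impending slip: T_tight/T_slack = e^{μβ}.
β = 332.6° = 5.805 rad; e^{μβ} = e^{0.31×5.805} = 6.047.
T_slack = T_tight / e^{μβ} = 15200 / 6.047 = 2510 N.

T_min ≈ 2510 N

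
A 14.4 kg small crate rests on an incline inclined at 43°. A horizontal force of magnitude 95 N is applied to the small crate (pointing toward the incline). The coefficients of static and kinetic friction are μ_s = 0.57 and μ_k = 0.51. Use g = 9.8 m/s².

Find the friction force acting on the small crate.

f ≈ 26.8 N (up the incline)

Normal direction: N = m g cos θ + P sin θ = 168 N.
Along the incline, the net driving force (taking up-slope positive) is P cos θ − m g sin θ = 69.48 − 96.24 = -26.77 N, so equilibrium requires friction f = 26.77 N (up-slope).
Maximum static friction: μ_s N = 0.57 × 168 = 95.76 N.
|f_req| = 26.77 ≤ 95.76 N → the small crate is in equilibrium; friction equals the required value.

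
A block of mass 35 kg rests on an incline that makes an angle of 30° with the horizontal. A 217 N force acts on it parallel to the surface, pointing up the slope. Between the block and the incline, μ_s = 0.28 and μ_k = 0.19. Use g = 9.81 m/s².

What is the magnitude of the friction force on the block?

Normal force: N = m g cos θ = 35 × 9.81 × cos 30° = 297.3 N.
For equilibrium along the incline the friction force must supply f = m g sin θ − P = 171.7 − 217 = -45.33 N (positive meaning up-slope).
Static friction can supply at most μ_s N = 83.26 N.
Since |-45.33| ≤ 83.26 N, static friction is sufficient; f equals the required value, not μ_s N.

f ≈ 45.3 N (down the incline)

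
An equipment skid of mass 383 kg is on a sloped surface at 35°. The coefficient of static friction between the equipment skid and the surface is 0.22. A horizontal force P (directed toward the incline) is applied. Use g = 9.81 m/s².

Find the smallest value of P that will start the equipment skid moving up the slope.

P ≈ 4090 N

At impending motion up the slope, friction acts down-slope at its limit: f = μ_s N.
Perpendicular to the incline: N = m g cos θ + P sin θ.
Along the incline: P cos θ = m g sin θ + μ_s N = m g sin θ + μ_s (m g cos θ + P sin θ).
Solving, P (cos θ − μ_s sin θ) = m g (sin θ + μ_s cos θ), so P = 383×9.81×(sin 35° + 0.22 cos 35°)/(cos 35° − 0.22 sin 35°) = 3760×0.7538/0.693 = 4090 N.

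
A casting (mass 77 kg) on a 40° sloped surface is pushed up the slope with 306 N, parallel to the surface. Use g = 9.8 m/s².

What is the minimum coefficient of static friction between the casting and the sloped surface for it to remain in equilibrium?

μ_s,min ≈ 0.31

N = m g cos θ = 578.1 N.
Friction must make up the shortfall along the incline: f = m g sin θ − P = 485 − 306 = 179 N.
At the threshold f = μ_s N, so μ_s,min = 179/578.1 = 0.31.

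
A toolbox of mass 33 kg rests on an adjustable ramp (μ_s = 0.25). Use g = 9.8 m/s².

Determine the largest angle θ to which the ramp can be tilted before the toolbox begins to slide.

θ_max ≈ 14°

At the slip threshold, m g sin θ = μ_s · m g cos θ, so tan θ = μ_s.
θ_max = arctan(0.25) = 14°.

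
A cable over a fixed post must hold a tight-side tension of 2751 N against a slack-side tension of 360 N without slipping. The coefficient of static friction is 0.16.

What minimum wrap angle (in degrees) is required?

β_min ≈ 728°

T₂/T₁ = e^{μβ} → β = ln(T₂/T₁)/μ.
β = ln(2751/360)/0.16 = 2.034/0.16 = 12.71 rad.
In degrees: β = 12.71 × 180/π = 728°.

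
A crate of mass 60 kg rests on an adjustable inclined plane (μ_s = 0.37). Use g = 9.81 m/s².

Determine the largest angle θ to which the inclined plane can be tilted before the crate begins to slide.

At the slip threshold, m g sin θ = μ_s · m g cos θ, so tan θ = μ_s.
θ_max = arctan(0.37) = 20.3°.

θ_max ≈ 20.3°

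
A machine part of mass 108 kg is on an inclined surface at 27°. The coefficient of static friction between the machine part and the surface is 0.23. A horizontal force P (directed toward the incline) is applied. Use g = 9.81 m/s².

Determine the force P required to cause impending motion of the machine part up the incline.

P ≈ 888 N

At impending motion up the slope, friction acts down-slope at its limit: f = μ_s N.
Perpendicular to the incline: N = m g cos θ + P sin θ.
Along the incline: P cos θ = m g sin θ + μ_s N = m g sin θ + μ_s (m g cos θ + P sin θ).
Solving, P (cos θ − μ_s sin θ) = m g (sin θ + μ_s cos θ), so P = 108×9.81×(sin 27° + 0.23 cos 27°)/(cos 27° − 0.23 sin 27°) = 1060×0.6589/0.7866 = 888 N.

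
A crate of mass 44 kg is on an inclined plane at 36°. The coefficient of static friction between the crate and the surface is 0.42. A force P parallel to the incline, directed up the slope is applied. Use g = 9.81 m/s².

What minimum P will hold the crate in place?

P_min ≈ 107 N

The crate tends to slide down (tan θ > μ_s), so at the point of impending slip friction acts up-slope at its limit: f = μ_s N.
P is parallel to the surface, so N = m g cos θ = 349 N.
Along the incline: P + μ_s N = m g sin θ, so P = 254 − 0.42×349 = 107 N.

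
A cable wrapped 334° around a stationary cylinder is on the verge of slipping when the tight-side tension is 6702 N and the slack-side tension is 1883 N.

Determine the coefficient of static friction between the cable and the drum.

T₂/T₁ = e^{μβ} → μ = ln(T₂/T₁)/β.
β = 334° = 5.829 rad.
μ = ln(6702/1883)/5.829 = ln(3.559)/5.829 = 0.218.

μ ≈ 0.218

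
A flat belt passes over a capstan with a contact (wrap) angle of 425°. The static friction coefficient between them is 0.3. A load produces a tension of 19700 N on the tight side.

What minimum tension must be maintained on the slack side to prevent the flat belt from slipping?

T_min ≈ 2130 N

Capstan equation at impending slip: T_tight/T_slack = e^{μβ}.
β = 425° = 7.418 rad; e^{μβ} = e^{0.3×7.418} = 9.256.
T_slack = T_tight / e^{μβ} = 19700 / 9.256 = 2130 N.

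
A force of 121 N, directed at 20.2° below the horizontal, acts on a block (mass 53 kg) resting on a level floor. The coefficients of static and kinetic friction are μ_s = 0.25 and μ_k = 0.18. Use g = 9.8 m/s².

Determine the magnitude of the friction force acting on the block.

f ≈ 114 N

N = m g + P sin α = 519.4 + 121×sin 20.2° = 561.2 N.
The horizontal driving force is P cos α = 113.6 N, so equilibrium needs friction f = 113.6 N.
The static-friction limit is μ_s N = 140.3 N.
Since 113.6 N does not exceed the limit, the block stays at rest and f = 114 N.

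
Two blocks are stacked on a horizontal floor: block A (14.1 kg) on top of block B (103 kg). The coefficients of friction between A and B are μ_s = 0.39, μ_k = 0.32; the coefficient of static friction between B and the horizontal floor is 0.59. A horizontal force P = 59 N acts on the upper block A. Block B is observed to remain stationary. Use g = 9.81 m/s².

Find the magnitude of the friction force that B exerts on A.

f ≈ 44.3 N

Normal force at the A–B interface: N₁ = m_A g = 138.3 N.
Maximum static friction on A from B: μ_s N₁ = 0.39×138.3 = 53.95 N.
P = 59 N exceeds that limit, so A slips over B and the interface friction becomes kinetic: f₁ = μ_k N₁ = 0.32×138.3 = 44.3 N.
By Newton's third law B feels 44.3 N forward from A. With B stationary, the floor's static friction on B balances it: f₂ = 44.3 N (well within μ_s(m_A+m_B)g = 677.8 N).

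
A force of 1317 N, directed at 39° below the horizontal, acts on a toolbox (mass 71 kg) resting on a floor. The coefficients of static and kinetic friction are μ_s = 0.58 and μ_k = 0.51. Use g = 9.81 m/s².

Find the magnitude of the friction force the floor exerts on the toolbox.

f ≈ 778 N

Vertical equilibrium gives N = m g + P sin α = 1525 N.
The horizontal driving force is P cos α = 1024 N, so equilibrium needs friction f = 1024 N.
The static-friction limit is μ_s N = 884.7 N.
The required friction exceeds μ_s N, so the toolbox moves and f = μ_k N = 778 N.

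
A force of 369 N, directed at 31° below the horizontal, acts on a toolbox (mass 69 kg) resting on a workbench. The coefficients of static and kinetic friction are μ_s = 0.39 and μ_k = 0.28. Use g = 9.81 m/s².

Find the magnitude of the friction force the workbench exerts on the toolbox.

The vertical component of P adds to the normal force: N = m g + P sin α = 676.9 + 190 = 866.9 N.
For equilibrium, f = P cos α = 369×cos 31° = 316.3 N.
The static-friction limit is μ_s N = 338.1 N.
Since 316.3 N does not exceed the limit, the toolbox stays at rest and f = 316 N.

f ≈ 316 N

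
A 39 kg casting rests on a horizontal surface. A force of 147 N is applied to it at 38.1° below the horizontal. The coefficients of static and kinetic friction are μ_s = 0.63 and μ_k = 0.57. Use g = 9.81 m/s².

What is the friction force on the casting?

Vertical equilibrium gives N = m g + P sin α = 473.3 N.
The horizontal driving force is P cos α = 115.7 N, so equilibrium needs friction f = 115.7 N.
The static-friction limit is μ_s N = 298.2 N.
Since 115.7 N does not exceed the limit, the casting stays at rest and f = 116 N.

f ≈ 116 N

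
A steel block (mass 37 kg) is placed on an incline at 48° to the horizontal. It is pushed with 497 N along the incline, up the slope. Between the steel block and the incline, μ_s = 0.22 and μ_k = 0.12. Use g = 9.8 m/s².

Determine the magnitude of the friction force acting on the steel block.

f ≈ 29.1 N (down the incline)

Perpendicular to the surface, N = m g cos θ = 37·9.8·cos 48° = 242.6 N.
For equilibrium along the incline the friction force must supply f = m g sin θ − P = 269.5 − 497 = -227.5 N (positive meaning up-slope).
Maximum static friction available: μ_s N = 0.22 × 242.6 = 53.38 N.
Since |-227.5| > 53.38 N, static friction cannot hold it; the steel block slides up the incline and kinetic friction applies: f = μ_k N = 0.12 × 242.6 = 29.1 N.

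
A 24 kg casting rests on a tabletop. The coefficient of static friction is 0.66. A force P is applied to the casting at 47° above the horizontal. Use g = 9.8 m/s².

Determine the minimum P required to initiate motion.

P ≈ 133 N

N = m g − P sin α (the pull lifts the casting).
At impending slip, P cos α = μ_s N = μ_s (m g − P sin α).
Solving: P (cos α + μ_s sin α) = μ_s m g → P = 0.66×235/(cos 47° + 0.66 sin 47°) = 155/1.165 = 133 N.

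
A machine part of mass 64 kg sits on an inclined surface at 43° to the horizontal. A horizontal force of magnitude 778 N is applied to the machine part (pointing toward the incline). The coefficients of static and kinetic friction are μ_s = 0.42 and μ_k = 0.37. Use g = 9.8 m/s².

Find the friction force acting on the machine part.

f ≈ 141 N (down the incline)

Normal direction: N = m g cos θ + P sin θ = 989.3 N.
Along the incline, the net driving force (taking up-slope positive) is P cos θ − m g sin θ = 569 − 427.7 = 141.2 N, so equilibrium requires friction f = -141.2 N (down-slope).
The limit of static friction is μ_s N = 415.5 N.
|f_req| = 141.2 ≤ 415.5 N → the machine part is in equilibrium; friction equals the required value.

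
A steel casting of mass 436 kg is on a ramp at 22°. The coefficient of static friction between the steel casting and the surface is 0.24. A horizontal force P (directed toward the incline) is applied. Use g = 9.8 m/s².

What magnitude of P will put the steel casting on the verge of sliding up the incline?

At impending motion up the slope, friction acts down-slope at its limit: f = μ_s N.
Perpendicular to the incline: N = m g cos θ + P sin θ.
Along the incline: P cos θ = m g sin θ + μ_s N = m g sin θ + μ_s (m g cos θ + P sin θ).
Solving, P (cos θ − μ_s sin θ) = m g (sin θ + μ_s cos θ), so P = 436×9.8×(sin 22° + 0.24 cos 22°)/(cos 22° − 0.24 sin 22°) = 4270×0.5971/0.8373 = 3050 N.

P ≈ 3050 N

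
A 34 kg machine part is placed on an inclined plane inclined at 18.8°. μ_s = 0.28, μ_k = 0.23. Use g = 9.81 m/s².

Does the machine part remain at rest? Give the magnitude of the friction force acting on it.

N = m g cos θ = 316 N.
Down-slope weight component: m g sin θ = 107 N.
μ_s N = 88.4 N.
107 > 88.4 N, so it slides; kinetic friction f = μ_k N = 0.23×316 = 72.6 N.

f ≈ 72.6 N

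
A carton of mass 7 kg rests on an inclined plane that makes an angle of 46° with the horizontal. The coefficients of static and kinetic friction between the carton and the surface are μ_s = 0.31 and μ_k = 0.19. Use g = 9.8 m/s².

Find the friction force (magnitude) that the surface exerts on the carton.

Perpendicular to the surface, N = m g cos θ = 7·9.8·cos 46° = 47.65 N.
Along the slope the weight component is m g sin θ = 49.35 N; friction must supply exactly this, acting up-slope.
Maximum static friction available: μ_s N = 0.31 × 47.65 = 14.77 N.
Since |49.35| > 14.77 N, static friction cannot hold it; the carton slides down the incline and kinetic friction applies: f = μ_k N = 0.19 × 47.65 = 9.05 N.

f ≈ 9.05 N (up the incline)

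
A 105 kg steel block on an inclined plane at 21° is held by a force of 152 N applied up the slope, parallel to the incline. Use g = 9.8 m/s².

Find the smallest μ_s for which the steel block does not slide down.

μ_s,min ≈ 0.226

N = m g cos θ = 960.7 N.
Friction must make up the shortfall along the incline: f = m g sin θ − P = 368.8 − 152 = 216.8 N.
At the threshold f = μ_s N, so μ_s,min = 216.8/960.7 = 0.226.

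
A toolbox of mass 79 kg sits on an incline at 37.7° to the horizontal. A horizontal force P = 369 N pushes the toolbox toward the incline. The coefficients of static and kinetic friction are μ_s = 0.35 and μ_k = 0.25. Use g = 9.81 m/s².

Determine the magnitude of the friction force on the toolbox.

Resolve perpendicular to the incline: N = m g cos θ + P sin θ = 79×9.81×cos 37.7° + 369×sin 37.7° = 838.8 N.
Parallel to the incline: P cos θ − m g sin θ = 292 − 473.9 = -182 N; the friction needed to balance this is 182 N acting up the slope.
Maximum static friction: μ_s N = 0.35 × 838.8 = 293.6 N.
|f_req| = 182 ≤ 293.6 N → the toolbox is in equilibrium; friction equals the required value.

f ≈ 182 N (up the incline)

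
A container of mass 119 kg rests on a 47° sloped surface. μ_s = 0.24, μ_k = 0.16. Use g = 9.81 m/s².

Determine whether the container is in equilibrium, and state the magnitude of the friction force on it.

f ≈ 127 N

N = m g cos θ = 796 N.
Down-slope weight component: m g sin θ = 854 N.
μ_s N = 191 N.
854 > 191 N, so it slides; kinetic friction f = μ_k N = 0.16×796 = 127 N.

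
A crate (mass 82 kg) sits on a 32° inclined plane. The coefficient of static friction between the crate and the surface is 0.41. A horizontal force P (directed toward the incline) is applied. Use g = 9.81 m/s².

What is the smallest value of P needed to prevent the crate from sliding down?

The crate tends to slide down (tan θ > μ_s), so at the point of impending slip friction acts up-slope at its limit: f = μ_s N.
Perpendicular to the incline: N = m g cos θ + P sin θ.
Along the incline: P cos θ + μ_s N = m g sin θ, i.e. P cos θ + μ_s (m g cos θ + P sin θ) = m g sin θ.
Solving, P (cos θ + μ_s sin θ) = m g (sin θ − μ_s cos θ), so P = 804×0.1822/1.065 = 138 N.

P_min ≈ 138 N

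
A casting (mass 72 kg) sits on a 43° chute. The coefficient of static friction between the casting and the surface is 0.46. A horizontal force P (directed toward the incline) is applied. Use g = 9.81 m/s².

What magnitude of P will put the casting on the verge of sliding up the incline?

At impending motion up the slope, friction acts down-slope at its limit: f = μ_s N.
Perpendicular to the incline: N = m g cos θ + P sin θ.
Along the incline: P cos θ = m g sin θ + μ_s N = m g sin θ + μ_s (m g cos θ + P sin θ).
Solving, P (cos θ − μ_s sin θ) = m g (sin θ + μ_s cos θ), so P = 72×9.81×(sin 43° + 0.46 cos 43°)/(cos 43° − 0.46 sin 43°) = 706×1.018/0.4176 = 1720 N.

P ≈ 1720 N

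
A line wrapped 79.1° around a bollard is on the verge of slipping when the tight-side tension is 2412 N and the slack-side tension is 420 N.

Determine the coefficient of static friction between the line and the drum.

T₂/T₁ = e^{μβ} → μ = ln(T₂/T₁)/β.
β = 79.1° = 1.381 rad.
μ = ln(2412/420)/1.381 = ln(5.743)/1.381 = 1.27.

μ ≈ 1.27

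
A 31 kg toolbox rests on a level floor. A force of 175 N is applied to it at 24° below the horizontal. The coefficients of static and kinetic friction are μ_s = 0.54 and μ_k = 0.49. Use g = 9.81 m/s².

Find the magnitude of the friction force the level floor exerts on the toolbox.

f ≈ 160 N

N = m g + P sin α = 304.1 + 175×sin 24° = 375.3 N.
Horizontally, friction must balance P cos α = 159.9 N.
The static-friction limit is μ_s N = 202.7 N.
159.9 ≤ 202.7 N → static; friction equals the required 160 N.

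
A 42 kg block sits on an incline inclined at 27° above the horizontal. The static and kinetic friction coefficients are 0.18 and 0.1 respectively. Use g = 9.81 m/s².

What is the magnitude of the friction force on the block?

The normal reaction is N = m g cos θ = 367.1 N.
Along the slope the weight component is m g sin θ = 187.1 N; friction must supply exactly this, acting up-slope.
Maximum static friction available: μ_s N = 0.18 × 367.1 = 66.08 N.
|187.1| exceeds 66.08 N, so the block slips down-slope; friction is kinetic, f = μ_k N = 0.1×367.1 = 36.7 N.

f ≈ 36.7 N (up the incline)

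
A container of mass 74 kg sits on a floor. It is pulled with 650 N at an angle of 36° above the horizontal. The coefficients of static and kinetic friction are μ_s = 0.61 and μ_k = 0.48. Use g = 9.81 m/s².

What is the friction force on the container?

Vertical equilibrium gives N = m g − P sin α = 343.9 N.
Horizontally, friction must balance P cos α = 525.9 N.
μ_s N = 0.61 × 343.9 = 209.8 N.
The required friction exceeds μ_s N, so the container moves and f = μ_k N = 165 N.

f ≈ 165 N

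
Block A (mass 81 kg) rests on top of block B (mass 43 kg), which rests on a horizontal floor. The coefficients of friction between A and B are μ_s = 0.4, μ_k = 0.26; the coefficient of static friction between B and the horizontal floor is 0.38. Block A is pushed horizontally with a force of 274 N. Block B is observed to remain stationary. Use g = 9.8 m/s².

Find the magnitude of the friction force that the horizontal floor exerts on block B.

The normal force B exerts on A is simply A's weight, N₁ = 793.8 N.
So the A–B interface can sustain at most μ_s N₁ = 317.5 N of static friction.
P = 274 N is within that limit, so A and B move together (both at rest); the A–B friction is simply f₁ = P = 274 N.
B experiences an equal 274 N forward from A (third law). B is in equilibrium, so the floor supplies f₂ = 274 N of static friction (limit μ_s(m_A+m_B)g = 461.8 N, not exceeded).

f ≈ 274 N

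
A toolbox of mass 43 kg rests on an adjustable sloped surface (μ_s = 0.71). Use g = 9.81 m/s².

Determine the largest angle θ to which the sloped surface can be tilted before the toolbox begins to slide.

At the slip threshold, m g sin θ = μ_s · m g cos θ, so tan θ = μ_s.
θ_max = arctan(0.71) = 35.4°.

θ_max ≈ 35.4°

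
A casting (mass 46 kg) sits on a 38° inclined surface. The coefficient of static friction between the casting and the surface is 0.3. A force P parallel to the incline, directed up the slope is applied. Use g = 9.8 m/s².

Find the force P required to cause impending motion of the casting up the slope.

P ≈ 384 N

At impending motion up the slope, friction acts down-slope at its limit: f = μ_s N.
P is parallel to the surface, so N = m g cos θ = 355 N.
Along the incline: P = m g sin θ + μ_s N = 278 + 0.3×355 = 384 N.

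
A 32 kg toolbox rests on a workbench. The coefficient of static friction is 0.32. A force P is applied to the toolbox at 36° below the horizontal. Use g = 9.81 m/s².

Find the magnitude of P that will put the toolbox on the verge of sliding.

N = m g + P sin α (the push presses the toolbox into the workbench).
At impending slip, P cos α = μ_s N = μ_s (m g + P sin α).
Solving: P (cos α − μ_s sin α) = μ_s m g → P = 0.32×314/(cos 36° − 0.32 sin 36°) = 100/0.6209 = 162 N.

P ≈ 162 N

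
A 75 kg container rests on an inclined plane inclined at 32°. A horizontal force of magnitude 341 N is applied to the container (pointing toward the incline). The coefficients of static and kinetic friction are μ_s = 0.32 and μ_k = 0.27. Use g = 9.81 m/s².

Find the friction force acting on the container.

Normal direction: N = m g cos θ + P sin θ = 804.7 N.
Parallel to the incline: P cos θ − m g sin θ = 289.2 − 389.9 = -100.7 N; the friction needed to balance this is 100.7 N acting up the slope.
Maximum static friction: μ_s N = 0.32 × 804.7 = 257.5 N.
|f_req| = 100.7 ≤ 257.5 N → the container is in equilibrium; friction equals the required value.

f ≈ 101 N (up the incline)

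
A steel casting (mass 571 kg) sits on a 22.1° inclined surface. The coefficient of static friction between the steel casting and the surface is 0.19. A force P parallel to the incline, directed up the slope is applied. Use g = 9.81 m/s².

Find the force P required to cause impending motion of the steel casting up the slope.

P ≈ 3090 N

At impending motion up the slope, friction acts down-slope at its limit: f = μ_s N.
P is parallel to the surface, so N = m g cos θ = 5190 N.
Along the incline: P = m g sin θ + μ_s N = 2110 + 0.19×5190 = 3090 N.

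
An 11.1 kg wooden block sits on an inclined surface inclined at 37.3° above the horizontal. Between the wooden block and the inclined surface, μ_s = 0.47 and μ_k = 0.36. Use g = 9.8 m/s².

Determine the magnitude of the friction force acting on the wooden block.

f ≈ 31.2 N (up the incline)

The normal reaction is N = m g cos θ = 86.53 N.
For equilibrium along the incline, friction must balance the weight component: f = m g sin θ = 65.92 N up the slope.
Static friction can supply at most μ_s N = 40.67 N.
|65.92| exceeds 40.67 N, so the wooden block slips down-slope; friction is kinetic, f = μ_k N = 0.36×86.53 = 31.2 N.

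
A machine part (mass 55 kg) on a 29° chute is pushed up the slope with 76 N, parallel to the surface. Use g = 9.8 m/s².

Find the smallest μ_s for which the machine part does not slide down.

N = m g cos θ = 471.4 N.
Friction must make up the shortfall along the incline: f = m g sin θ − P = 261.3 − 76 = 185.3 N.
At the threshold f = μ_s N, so μ_s,min = 185.3/471.4 = 0.393.

μ_s,min ≈ 0.393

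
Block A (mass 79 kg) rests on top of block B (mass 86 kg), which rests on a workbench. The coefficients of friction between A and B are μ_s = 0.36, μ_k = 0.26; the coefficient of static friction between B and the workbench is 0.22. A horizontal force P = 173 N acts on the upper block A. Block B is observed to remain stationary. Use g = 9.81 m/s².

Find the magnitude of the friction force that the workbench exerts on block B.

The normal force B exerts on A is simply A's weight, N₁ = 775 N.
Maximum static friction on A from B: μ_s N₁ = 0.36×775 = 279 N.
P = 173 N is within that limit, so A and B move together (both at rest); the A–B friction is simply f₁ = P = 173 N.
By Newton's third law B feels 173 N forward from A. With B stationary, the floor's static friction on B balances it: f₂ = 173 N (well within μ_s(m_A+m_B)g = 356.1 N).

f ≈ 173 N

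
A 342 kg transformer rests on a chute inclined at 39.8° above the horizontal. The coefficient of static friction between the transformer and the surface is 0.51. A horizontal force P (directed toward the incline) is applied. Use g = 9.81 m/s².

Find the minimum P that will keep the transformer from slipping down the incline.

P_min ≈ 761 N

The transformer tends to slide down (tan θ > μ_s), so at the point of impending slip friction acts up-slope at its limit: f = μ_s N.
Perpendicular to the incline: N = m g cos θ + P sin θ.
Along the incline: P cos θ + μ_s N = m g sin θ, i.e. P cos θ + μ_s (m g cos θ + P sin θ) = m g sin θ.
Solving, P (cos θ + μ_s sin θ) = m g (sin θ − μ_s cos θ), so P = 3360×0.2483/1.095 = 761 N.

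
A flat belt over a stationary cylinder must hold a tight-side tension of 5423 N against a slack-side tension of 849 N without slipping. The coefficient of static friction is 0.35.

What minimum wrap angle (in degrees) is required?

T₂/T₁ = e^{μβ} → β = ln(T₂/T₁)/μ.
β = ln(5423/849)/0.35 = 1.854/0.35 = 5.298 rad.
In degrees: β = 5.298 × 180/π = 304°.

β_min ≈ 304°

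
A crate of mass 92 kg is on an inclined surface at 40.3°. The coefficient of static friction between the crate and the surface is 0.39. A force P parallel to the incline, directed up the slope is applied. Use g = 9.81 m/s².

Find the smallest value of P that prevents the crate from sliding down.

The crate tends to slide down (tan θ > μ_s), so at the point of impending slip friction acts up-slope at its limit: f = μ_s N.
P is parallel to the surface, so N = m g cos θ = 688 N.
Along the incline: P + μ_s N = m g sin θ, so P = 584 − 0.39×688 = 315 N.

P_min ≈ 315 N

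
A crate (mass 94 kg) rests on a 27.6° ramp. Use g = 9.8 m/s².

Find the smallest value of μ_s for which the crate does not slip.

μ_s,min ≈ 0.523

At the slip threshold m g sin θ = μ_s m g cos θ, so μ_s,min = tan θ.
μ_s,min = tan 27.6° = 0.523.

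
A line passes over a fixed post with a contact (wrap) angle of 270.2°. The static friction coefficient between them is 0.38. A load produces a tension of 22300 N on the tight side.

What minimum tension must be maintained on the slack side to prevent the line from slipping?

Capstan equation at impending slip: T_tight/T_slack = e^{μβ}.
β = 270.2° = 4.716 rad; e^{μβ} = e^{0.38×4.716} = 6.002.
T_slack = T_tight / e^{μβ} = 22300 / 6.002 = 3720 N.

T_min ≈ 3720 N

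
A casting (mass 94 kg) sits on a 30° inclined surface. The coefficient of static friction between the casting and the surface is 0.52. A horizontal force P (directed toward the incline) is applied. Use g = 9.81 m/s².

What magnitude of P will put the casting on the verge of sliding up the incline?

At impending motion up the slope, friction acts down-slope at its limit: f = μ_s N.
Perpendicular to the incline: N = m g cos θ + P sin θ.
Along the incline: P cos θ = m g sin θ + μ_s N = m g sin θ + μ_s (m g cos θ + P sin θ).
Solving, P (cos θ − μ_s sin θ) = m g (sin θ + μ_s cos θ), so P = 94×9.81×(sin 30° + 0.52 cos 30°)/(cos 30° − 0.52 sin 30°) = 922×0.9503/0.606 = 1450 N.

P ≈ 1450 N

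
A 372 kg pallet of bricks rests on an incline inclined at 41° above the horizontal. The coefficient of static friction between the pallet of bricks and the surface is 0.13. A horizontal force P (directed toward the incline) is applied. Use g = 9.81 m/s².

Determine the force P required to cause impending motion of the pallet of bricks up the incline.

P ≈ 4110 N

At impending motion up the slope, friction acts down-slope at its limit: f = μ_s N.
Perpendicular to the incline: N = m g cos θ + P sin θ.
Along the incline: P cos θ = m g sin θ + μ_s N = m g sin θ + μ_s (m g cos θ + P sin θ).
Solving, P (cos θ − μ_s sin θ) = m g (sin θ + μ_s cos θ), so P = 372×9.81×(sin 41° + 0.13 cos 41°)/(cos 41° − 0.13 sin 41°) = 3650×0.7542/0.6694 = 4110 N.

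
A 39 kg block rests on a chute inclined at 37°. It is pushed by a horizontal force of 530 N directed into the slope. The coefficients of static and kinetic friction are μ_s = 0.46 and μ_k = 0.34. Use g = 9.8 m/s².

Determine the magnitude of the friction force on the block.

The horizontal push has a component P sin θ into the surface, so N = m g cos θ + P sin θ = 305.2 + 319 = 624.2 N.
Along the incline, the net driving force (taking up-slope positive) is P cos θ − m g sin θ = 423.3 − 230 = 193.3 N, so equilibrium requires friction f = -193.3 N (down-slope).
The limit of static friction is μ_s N = 287.1 N.
Since 193.3 N is within the 287.1 N limit, the block stays put and friction is exactly 193 N.

f ≈ 193 N (down the incline)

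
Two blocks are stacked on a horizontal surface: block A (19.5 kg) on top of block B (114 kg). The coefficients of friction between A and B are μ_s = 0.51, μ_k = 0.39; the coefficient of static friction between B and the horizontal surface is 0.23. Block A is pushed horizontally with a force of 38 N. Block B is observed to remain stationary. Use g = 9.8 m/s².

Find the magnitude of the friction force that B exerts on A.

f ≈ 38 N

The normal force B exerts on A is simply A's weight, N₁ = 191.1 N.
Maximum static friction on A from B: μ_s N₁ = 0.51×191.1 = 97.46 N.
Since P = 38 N ≤ 97.46 N, A does not slip on B; friction on A equals P = 38 N.
By Newton's third law B feels 38 N forward from A. With B stationary, the floor's static friction on B balances it: f₂ = 38 N (well within μ_s(m_A+m_B)g = 300.9 N).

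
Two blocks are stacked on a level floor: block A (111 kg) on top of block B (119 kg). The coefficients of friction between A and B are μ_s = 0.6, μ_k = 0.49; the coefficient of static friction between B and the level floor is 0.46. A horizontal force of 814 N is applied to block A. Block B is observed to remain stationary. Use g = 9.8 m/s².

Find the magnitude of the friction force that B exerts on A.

Normal force at the A–B interface: N₁ = m_A g = 1088 N.
So the A–B interface can sustain at most μ_s N₁ = 652.7 N of static friction.
Since P = 814 N > 652.7 N, A slides on B; the A–B friction is kinetic: f₁ = μ_k N₁ = 0.49×1088 = 533 N.
By Newton's third law B feels 533 N forward from A. With B stationary, the floor's static friction on B balances it: f₂ = 533 N (well within μ_s(m_A+m_B)g = 1037 N).

f ≈ 533 N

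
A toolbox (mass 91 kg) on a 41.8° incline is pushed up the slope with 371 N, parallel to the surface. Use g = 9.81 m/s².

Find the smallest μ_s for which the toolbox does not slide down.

μ_s,min ≈ 0.337

N = m g cos θ = 665.5 N.
Friction must make up the shortfall along the incline: f = m g sin θ − P = 595 − 371 = 224 N.
At the threshold f = μ_s N, so μ_s,min = 224/665.5 = 0.337.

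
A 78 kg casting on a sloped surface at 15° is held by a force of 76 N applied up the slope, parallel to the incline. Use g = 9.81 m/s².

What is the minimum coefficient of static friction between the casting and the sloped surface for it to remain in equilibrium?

μ_s,min ≈ 0.165

N = m g cos θ = 739.1 N.
Friction must make up the shortfall along the incline: f = m g sin θ − P = 198 − 76 = 122 N.
At the threshold f = μ_s N, so μ_s,min = 122/739.1 = 0.165.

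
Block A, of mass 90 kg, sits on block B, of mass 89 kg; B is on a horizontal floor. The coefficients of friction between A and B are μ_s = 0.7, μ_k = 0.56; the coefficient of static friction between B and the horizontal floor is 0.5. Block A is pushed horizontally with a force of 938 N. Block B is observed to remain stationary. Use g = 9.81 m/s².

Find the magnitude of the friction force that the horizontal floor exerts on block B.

f ≈ 494 N

Between the blocks, N₁ = m_A g = 882.9 N.
Maximum static friction on A from B: μ_s N₁ = 0.7×882.9 = 618 N.
P = 938 N exceeds that limit, so A slips over B and the interface friction becomes kinetic: f₁ = μ_k N₁ = 0.56×882.9 = 494 N.
B experiences an equal 494 N forward from A (third law). B is in equilibrium, so the floor supplies f₂ = 494 N of static friction (limit μ_s(m_A+m_B)g = 878 N, not exceeded).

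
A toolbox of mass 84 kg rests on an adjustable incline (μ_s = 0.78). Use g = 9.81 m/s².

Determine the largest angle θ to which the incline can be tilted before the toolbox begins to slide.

At the slip threshold, m g sin θ = μ_s · m g cos θ, so tan θ = μ_s.
θ_max = arctan(0.78) = 38°.

θ_max ≈ 38°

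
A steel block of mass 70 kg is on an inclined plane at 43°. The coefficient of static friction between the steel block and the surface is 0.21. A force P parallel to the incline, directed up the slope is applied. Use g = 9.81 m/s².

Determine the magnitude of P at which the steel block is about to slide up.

At impending motion up the slope, friction acts down-slope at its limit: f = μ_s N.
P is parallel to the surface, so N = m g cos θ = 502 N.
Along the incline: P = m g sin θ + μ_s N = 468 + 0.21×502 = 574 N.

P ≈ 574 N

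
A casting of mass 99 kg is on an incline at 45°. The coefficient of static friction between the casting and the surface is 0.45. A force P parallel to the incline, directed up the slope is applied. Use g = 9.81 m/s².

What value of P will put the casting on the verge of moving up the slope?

At impending motion up the slope, friction acts down-slope at its limit: f = μ_s N.
P is parallel to the surface, so N = m g cos θ = 687 N.
Along the incline: P = m g sin θ + μ_s N = 687 + 0.45×687 = 996 N.

P ≈ 996 N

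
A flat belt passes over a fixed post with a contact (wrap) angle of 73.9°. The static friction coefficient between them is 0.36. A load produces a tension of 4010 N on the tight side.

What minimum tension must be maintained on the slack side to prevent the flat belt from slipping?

T_min ≈ 2520 N

Capstan equation at impending slip: T_tight/T_slack = e^{μβ}.
β = 73.9° = 1.29 rad; e^{μβ} = e^{0.36×1.29} = 1.591.
T_slack = T_tight / e^{μβ} = 4010 / 1.591 = 2520 N.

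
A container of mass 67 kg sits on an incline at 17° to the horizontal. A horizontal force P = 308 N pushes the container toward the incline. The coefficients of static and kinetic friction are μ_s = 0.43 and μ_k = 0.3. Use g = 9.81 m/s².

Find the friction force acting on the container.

Normal direction: N = m g cos θ + P sin θ = 718.6 N.
Parallel to the incline: P cos θ − m g sin θ = 294.5 − 192.2 = 102.4 N; the friction needed to balance this is 102.4 N acting down the slope.
The limit of static friction is μ_s N = 309 N.
|f_req| = 102.4 ≤ 309 N → the container is in equilibrium; friction equals the required value.

f ≈ 102 N (down the incline)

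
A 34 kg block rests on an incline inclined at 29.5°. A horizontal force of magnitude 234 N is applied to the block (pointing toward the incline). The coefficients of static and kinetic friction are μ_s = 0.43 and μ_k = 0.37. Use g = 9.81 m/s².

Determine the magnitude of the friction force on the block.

f ≈ 39.4 N (down the incline)

Resolve perpendicular to the incline: N = m g cos θ + P sin θ = 34×9.81×cos 29.5° + 234×sin 29.5° = 405.5 N.
Along the incline, the net driving force (taking up-slope positive) is P cos θ − m g sin θ = 203.7 − 164.2 = 39.42 N, so equilibrium requires friction f = -39.42 N (down-slope).
Maximum static friction: μ_s N = 0.43 × 405.5 = 174.4 N.
|f_req| = 39.42 ≤ 174.4 N → the block is in equilibrium; friction equals the required value.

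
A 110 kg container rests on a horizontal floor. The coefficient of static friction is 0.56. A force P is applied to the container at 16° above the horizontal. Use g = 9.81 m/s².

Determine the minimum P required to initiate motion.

P ≈ 542 N

N = m g − P sin α (the pull lifts the container).
At impending slip, P cos α = μ_s N = μ_s (m g − P sin α).
Solving: P (cos α + μ_s sin α) = μ_s m g → P = 0.56×1080/(cos 16° + 0.56 sin 16°) = 604/1.116 = 542 N.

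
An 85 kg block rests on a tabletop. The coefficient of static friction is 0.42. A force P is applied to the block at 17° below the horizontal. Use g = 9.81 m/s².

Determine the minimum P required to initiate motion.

N = m g + P sin α (the push presses the block into the tabletop).
At impending slip, P cos α = μ_s N = μ_s (m g + P sin α).
Solving: P (cos α − μ_s sin α) = μ_s m g → P = 0.42×834/(cos 17° − 0.42 sin 17°) = 350/0.8335 = 420 N.

P ≈ 420 N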